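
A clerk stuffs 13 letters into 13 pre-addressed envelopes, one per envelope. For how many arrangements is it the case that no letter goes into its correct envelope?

The number of derangements of 13 is !13 = Σ_{k=0}^{13} (-1)^k·13!/k!
= 13! - 13!/1! + 13!/2! - 13!/3! + 13!/4! - 13!/5! + 13!/6! - 13!/7! + 13!/8! - 13!/9! + 13!/10! - 13!/11! + 13!/12! - 13!/13!
= 6227020800 - 6227020800 + 3113510400 - 1037836800 + 259459200 - 51891840 + 8648640 - 1235520 + 154440 - 17160 + 1716 - 156 + 13 - 1
= 2290792932

2290792932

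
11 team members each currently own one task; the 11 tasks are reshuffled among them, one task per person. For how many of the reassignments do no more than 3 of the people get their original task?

39158866

Sum C(11,i)·!(11-i) for i = 0..3:
  i=0: C(11,0)·!11 = 1·14684570 = 14684570
  i=1: C(11,1)·!10 = 11·1334961 = 14684571
  i=2: C(11,2)·!9 = 55·133496 = 7342280
  i=3: C(11,3)·!8 = 165·14833 = 2447445
Total = 39158866.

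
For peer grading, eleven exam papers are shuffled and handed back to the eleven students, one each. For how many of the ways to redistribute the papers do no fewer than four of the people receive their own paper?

# with exactly i fixed is C(11,i)·!(11-i); sum over i=4..11:
  i=4: C(11,4)·!7 = 330·1854 = 611820
  i=5: C(11,5)·!6 = 462·265 = 122430
  i=6: C(11,6)·!5 = 462·44 = 20328
  i=7: C(11,7)·!4 = 330·9 = 2970
  i=8: C(11,8)·!3 = 165·2 = 330
  i=9: C(11,9)·!2 = 55·1 = 55
  i=10: C(11,10)·!1 = 11·0 = 0
  i=11: C(11,11)·!0 = 1·1 = 1
Total = 757934.

757934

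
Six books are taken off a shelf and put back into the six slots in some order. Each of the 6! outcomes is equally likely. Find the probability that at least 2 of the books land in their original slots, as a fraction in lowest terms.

191/720

Favorable outcomes: Σ_{i≥2} C(6,i)·!(6-i) = 15·9 + 20·2 + 15·1 + 6·0 + 1·1 = 191.
Total outcomes: 6! = 720.
Probability = 191/720 = 191/720.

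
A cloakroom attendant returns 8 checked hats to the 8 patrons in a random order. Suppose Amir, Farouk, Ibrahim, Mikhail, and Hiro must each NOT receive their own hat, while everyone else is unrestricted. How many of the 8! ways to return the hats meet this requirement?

21234

Let A_j be the event that the j-th constrained one is fixed. By inclusion-exclusion over the 5 events:
Σ_{j=0}^{5} (-1)^j C(5,j)(8-j)!
= C(5,0)·8! - C(5,1)·7! + C(5,2)·6! - C(5,3)·5! + C(5,4)·4! - C(5,5)·3!
= 40320 - 25200 + 7200 - 1200 + 120 - 6
= 21234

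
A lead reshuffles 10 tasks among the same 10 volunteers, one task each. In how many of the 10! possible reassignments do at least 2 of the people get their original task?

# with exactly i fixed is C(10,i)·!(10-i); sum over i=2..10:
  i=2: C(10,2)·!8 = 45·14833 = 667485
  i=3: C(10,3)·!7 = 120·1854 = 222480
  i=4: C(10,4)·!6 = 210·265 = 55650
  i=5: C(10,5)·!5 = 252·44 = 11088
  i=6: C(10,6)·!4 = 210·9 = 1890
  i=7: C(10,7)·!3 = 120·2 = 240
  i=8: C(10,8)·!2 = 45·1 = 45
  i=9: C(10,9)·!1 = 10·0 = 0
  i=10: C(10,10)·!0 = 1·1 = 1
Total = 958879.

958879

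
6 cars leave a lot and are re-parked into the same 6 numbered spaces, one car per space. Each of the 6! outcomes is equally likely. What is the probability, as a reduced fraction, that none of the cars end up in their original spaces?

53/144

Favorable outcomes: !6 = 265.
Total outcomes: 6! = 720.
Probability = 265/720 = 53/144.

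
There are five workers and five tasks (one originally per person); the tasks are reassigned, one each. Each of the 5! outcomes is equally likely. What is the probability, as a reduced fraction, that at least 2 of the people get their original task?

Favorable outcomes: Σ_{i≥2} C(5,i)·!(5-i) = 10·2 + 10·1 + 5·0 + 1·1 = 31.
Total outcomes: 5! = 120.
Probability = 31/120 = 31/120.

31/120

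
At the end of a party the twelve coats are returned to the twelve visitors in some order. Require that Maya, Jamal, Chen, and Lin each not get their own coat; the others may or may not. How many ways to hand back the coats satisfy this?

Let A_j be the event that the j-th constrained one is fixed. By inclusion-exclusion over the 4 events:
Σ_{j=0}^{4} (-1)^j C(4,j)(12-j)!
= C(4,0)·12! - C(4,1)·11! + C(4,2)·10! - C(4,3)·9! + C(4,4)·8!
= 479001600 - 159667200 + 21772800 - 1451520 + 40320
= 339696000

339696000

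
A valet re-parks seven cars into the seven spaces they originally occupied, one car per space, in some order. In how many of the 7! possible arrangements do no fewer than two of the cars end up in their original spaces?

1331

# with exactly i fixed is C(7,i)·!(7-i); sum over i=2..7:
  i=2: C(7,2)·!5 = 21·44 = 924
  i=3: C(7,3)·!4 = 35·9 = 315
  i=4: C(7,4)·!3 = 35·2 = 70
  i=5: C(7,5)·!2 = 21·1 = 21
  i=6: C(7,6)·!1 = 7·0 = 0
  i=7: C(7,7)·!0 = 1·1 = 1
Total = 1331.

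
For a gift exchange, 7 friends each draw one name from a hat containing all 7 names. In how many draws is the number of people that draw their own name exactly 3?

Pick the 3 fixed positions: C(7,3) = 35 ways.
The other 4 form a derangement: !4 = 9.
Total: 35 × 9 = 315.

315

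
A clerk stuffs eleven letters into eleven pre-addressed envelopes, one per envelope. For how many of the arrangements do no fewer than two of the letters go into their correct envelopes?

10547659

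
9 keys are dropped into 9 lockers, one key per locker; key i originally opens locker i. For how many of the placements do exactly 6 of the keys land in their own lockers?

168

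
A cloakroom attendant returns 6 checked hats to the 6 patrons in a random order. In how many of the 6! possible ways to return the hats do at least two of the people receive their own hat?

191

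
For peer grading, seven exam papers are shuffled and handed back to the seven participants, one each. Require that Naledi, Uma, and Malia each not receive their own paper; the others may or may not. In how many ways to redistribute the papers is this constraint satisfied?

Inclusion-exclusion on the 3 forbidden self-matches:
Σ_{j=0}^{3} (-1)^j C(3,j)(7-j)!
= C(3,0)·7! - C(3,1)·6! + C(3,2)·5! - C(3,3)·4!
= 5040 - 2160 + 360 - 24
= 3216

3216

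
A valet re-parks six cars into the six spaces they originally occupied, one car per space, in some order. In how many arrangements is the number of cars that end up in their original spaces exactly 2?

135

Pick the 2 fixed positions: C(6,2) = 15 ways.
The other 4 form a derangement: !4 = 9.
Total: 15 × 9 = 135.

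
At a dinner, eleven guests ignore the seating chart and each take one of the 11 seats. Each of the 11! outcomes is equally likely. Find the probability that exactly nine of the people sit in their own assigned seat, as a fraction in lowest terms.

1/725760

Favorable outcomes: C(11,9)·!2 = 55·1 = 55.
Total outcomes: 11! = 39916800.
Probability = 55/39916800 = 1/725760.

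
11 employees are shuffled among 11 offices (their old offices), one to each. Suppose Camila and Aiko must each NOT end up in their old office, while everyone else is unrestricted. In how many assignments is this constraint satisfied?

33022080

Inclusion-exclusion on the 2 forbidden self-matches:
Σ_{j=0}^{2} (-1)^j C(2,j)(11-j)!
= C(2,0)·11! - C(2,1)·10! + C(2,2)·9!
= 39916800 - 7257600 + 362880
= 33022080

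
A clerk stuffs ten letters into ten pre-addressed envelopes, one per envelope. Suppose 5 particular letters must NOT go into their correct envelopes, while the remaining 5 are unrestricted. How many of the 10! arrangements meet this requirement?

Let A_j be the event that the j-th constrained one is fixed. By inclusion-exclusion over the 5 events:
Σ_{j=0}^{5} (-1)^j C(5,j)(10-j)!
= C(5,0)·10! - C(5,1)·9! + C(5,2)·8! - C(5,3)·7! + C(5,4)·6! - C(5,5)·5!
= 3628800 - 1814400 + 403200 - 50400 + 3600 - 120
= 2170680

2170680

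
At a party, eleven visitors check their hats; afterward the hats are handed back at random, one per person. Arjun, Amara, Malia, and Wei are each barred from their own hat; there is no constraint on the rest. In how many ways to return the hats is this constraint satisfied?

27422640

Inclusion-exclusion on the 4 forbidden self-matches:
Σ_{j=0}^{4} (-1)^j C(4,j)(11-j)!
= C(4,0)·11! - C(4,1)·10! + C(4,2)·9! - C(4,3)·8! + C(4,4)·7!
= 39916800 - 14515200 + 2177280 - 161280 + 5040
= 27422640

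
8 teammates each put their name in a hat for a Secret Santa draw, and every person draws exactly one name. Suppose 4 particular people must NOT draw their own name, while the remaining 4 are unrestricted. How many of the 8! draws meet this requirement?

Inclusion-exclusion on the 4 forbidden self-matches:
Σ_{j=0}^{4} (-1)^j C(4,j)(8-j)!
= C(4,0)·8! - C(4,1)·7! + C(4,2)·6! - C(4,3)·5! + C(4,4)·4!
= 40320 - 20160 + 4320 - 480 + 24
= 24024

24024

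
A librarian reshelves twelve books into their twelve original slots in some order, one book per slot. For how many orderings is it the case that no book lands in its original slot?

176214841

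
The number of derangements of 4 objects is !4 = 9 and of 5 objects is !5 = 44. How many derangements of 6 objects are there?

!6 = (6-1)·(!5 + !4) = 5·(44 + 9) = 5·53 = 265.

265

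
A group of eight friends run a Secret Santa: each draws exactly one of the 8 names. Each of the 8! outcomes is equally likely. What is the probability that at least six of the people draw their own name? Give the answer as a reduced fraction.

Favorable outcomes: Σ_{i≥6} C(8,i)·!(8-i) = 28·1 + 8·0 + 1·1 = 29.
Total outcomes: 8! = 40320.
Probability = 29/40320 = 29/40320.

29/40320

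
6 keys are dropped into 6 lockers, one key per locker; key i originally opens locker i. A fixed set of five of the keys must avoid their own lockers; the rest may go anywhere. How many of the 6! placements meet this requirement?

309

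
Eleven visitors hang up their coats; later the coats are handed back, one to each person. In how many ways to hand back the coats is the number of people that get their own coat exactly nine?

55

Choose which 9 of the 11 are fixed: C(11,9) = 55.
The other 2 form a derangement: !2 = 1.
Total: 55 × 1 = 55.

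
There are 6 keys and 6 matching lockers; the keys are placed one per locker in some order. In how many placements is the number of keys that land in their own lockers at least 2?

# with exactly i fixed is C(6,i)·!(6-i); sum over i=2..6:
  i=2: C(6,2)·!4 = 15·9 = 135
  i=3: C(6,3)·!3 = 20·2 = 40
  i=4: C(6,4)·!2 = 15·1 = 15
  i=5: C(6,5)·!1 = 6·0 = 0
  i=6: C(6,6)·!0 = 1·1 = 1
Total = 191.

191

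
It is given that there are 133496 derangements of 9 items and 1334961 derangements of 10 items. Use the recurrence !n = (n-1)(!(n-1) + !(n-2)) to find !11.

14684570

!11 = (11-1)·(!10 + !9) = 10·(1334961 + 133496) = 10·1468457 = 14684570.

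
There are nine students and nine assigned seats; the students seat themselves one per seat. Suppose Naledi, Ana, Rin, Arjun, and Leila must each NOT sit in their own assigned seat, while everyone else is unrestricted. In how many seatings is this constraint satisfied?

205056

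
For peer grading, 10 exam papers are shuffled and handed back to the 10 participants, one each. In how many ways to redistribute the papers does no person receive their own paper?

1334961

Use !n = (n-1)(!(n-1) + !(n-2)).
!10 = 9·(133496 + 14833) = 9·148329 = 1334961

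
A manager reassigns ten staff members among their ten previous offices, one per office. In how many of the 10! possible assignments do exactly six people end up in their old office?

1890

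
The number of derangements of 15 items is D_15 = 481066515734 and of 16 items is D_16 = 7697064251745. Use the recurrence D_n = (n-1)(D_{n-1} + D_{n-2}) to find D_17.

130850092279664

D_17 = (17-1)·(D_16 + D_15) = 16·(7697064251745 + 481066515734) = 16·8178130767479 = 130850092279664.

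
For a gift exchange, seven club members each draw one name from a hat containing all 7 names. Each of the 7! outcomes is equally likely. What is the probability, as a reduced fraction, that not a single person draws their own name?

103/280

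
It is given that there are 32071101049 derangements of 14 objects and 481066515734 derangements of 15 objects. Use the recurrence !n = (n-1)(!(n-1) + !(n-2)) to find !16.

!16 = (16-1)·(!15 + !14) = 15·(481066515734 + 32071101049) = 15·513137616783 = 7697064251745.

7697064251745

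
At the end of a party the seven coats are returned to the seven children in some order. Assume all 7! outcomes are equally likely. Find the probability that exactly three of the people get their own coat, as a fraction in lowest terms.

1/16

Favorable outcomes: C(7,3)·!4 = 35·9 = 315.
Total outcomes: 7! = 5040.
Probability = 315/5040 = 1/16.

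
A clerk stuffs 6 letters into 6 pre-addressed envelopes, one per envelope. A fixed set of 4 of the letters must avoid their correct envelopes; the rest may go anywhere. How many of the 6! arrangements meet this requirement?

362

Let A_j be the event that the j-th constrained one is fixed. By inclusion-exclusion over the 4 events:
Σ_{j=0}^{4} (-1)^j C(4,j)(6-j)!
= C(4,0)·6! - C(4,1)·5! + C(4,2)·4! - C(4,3)·3! + C(4,4)·2!
= 720 - 480 + 144 - 24 + 2
= 362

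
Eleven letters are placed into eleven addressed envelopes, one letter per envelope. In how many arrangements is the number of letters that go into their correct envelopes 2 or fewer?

36711421

# with exactly i fixed is C(11,i)·!(11-i); sum over i=0..2:
  i=0: C(11,0)·!11 = 1·14684570 = 14684570
  i=1: C(11,1)·!10 = 11·1334961 = 14684571
  i=2: C(11,2)·!9 = 55·133496 = 7342280
Total = 36711421.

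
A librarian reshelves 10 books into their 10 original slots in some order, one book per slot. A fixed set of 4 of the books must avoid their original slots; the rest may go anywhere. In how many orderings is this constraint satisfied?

2399760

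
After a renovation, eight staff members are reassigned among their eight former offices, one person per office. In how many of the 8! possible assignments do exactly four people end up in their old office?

630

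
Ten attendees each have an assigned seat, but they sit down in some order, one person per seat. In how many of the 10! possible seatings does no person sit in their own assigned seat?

1334961

The number of derangements of 10 is !10 = Σ_{k=0}^{10} (-1)^k·10!/k!
= 10! - 10!/1! + 10!/2! - 10!/3! + 10!/4! - 10!/5! + 10!/6! - 10!/7! + 10!/8! - 10!/9! + 10!/10!
= 3628800 - 3628800 + 1814400 - 604800 + 151200 - 30240 + 5040 - 720 + 90 - 10 + 1
= 1334961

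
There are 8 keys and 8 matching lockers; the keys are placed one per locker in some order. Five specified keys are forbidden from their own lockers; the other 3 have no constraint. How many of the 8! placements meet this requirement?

Let A_j be the event that the j-th constrained one is fixed. By inclusion-exclusion over the 5 events:
Σ_{j=0}^{5} (-1)^j C(5,j)(8-j)!
= C(5,0)·8! - C(5,1)·7! + C(5,2)·6! - C(5,3)·5! + C(5,4)·4! - C(5,5)·3!
= 40320 - 25200 + 7200 - 1200 + 120 - 6
= 21234

21234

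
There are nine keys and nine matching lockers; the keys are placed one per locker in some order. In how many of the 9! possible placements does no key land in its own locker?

133496

By inclusion-exclusion, !9 = Σ (-1)^k · 9!/k! for k=0..9
= 9! - 9!/1! + 9!/2! - 9!/3! + 9!/4! - 9!/5! + 9!/6! - 9!/7! + 9!/8! - 9!/9!
= 362880 - 362880 + 181440 - 60480 + 15120 - 3024 + 504 - 72 + 9 - 1
= 133496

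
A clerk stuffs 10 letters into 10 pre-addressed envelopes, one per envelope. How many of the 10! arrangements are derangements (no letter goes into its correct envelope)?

1334961

The subfactorial !10 = [10!/e] (nearest integer).
10! = 3628800, and 3628800/e ≈ 1334960.92, so !10 = 1334961.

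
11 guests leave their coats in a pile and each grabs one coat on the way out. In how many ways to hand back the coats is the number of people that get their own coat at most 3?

39158866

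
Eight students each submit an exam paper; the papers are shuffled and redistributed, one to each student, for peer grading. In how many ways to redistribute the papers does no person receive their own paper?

By inclusion-exclusion, !8 = Σ (-1)^k · 8!/k! for k=0..8
= 8! - 8!/1! + 8!/2! - 8!/3! + 8!/4! - 8!/5! + 8!/6! - 8!/7! + 8!/8!
= 40320 - 40320 + 20160 - 6720 + 1680 - 336 + 56 - 8 + 1
= 14833

14833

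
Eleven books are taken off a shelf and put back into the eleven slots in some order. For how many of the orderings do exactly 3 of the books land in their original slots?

Choose which 3 of the 11 are fixed: C(11,3) = 165.
The remaining 8 must be deranged: !8 = 14833.
Total: 165 × 14833 = 2447445.

2447445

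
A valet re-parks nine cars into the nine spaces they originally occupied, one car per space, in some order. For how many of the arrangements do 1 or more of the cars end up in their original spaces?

229384

# with exactly i fixed is C(9,i)·!(9-i); sum over i=1..9:
  i=1: C(9,1)·!8 = 9·14833 = 133497
  i=2: C(9,2)·!7 = 36·1854 = 66744
  i=3: C(9,3)·!6 = 84·265 = 22260
  i=4: C(9,4)·!5 = 126·44 = 5544
  i=5: C(9,5)·!4 = 126·9 = 1134
  i=6: C(9,6)·!3 = 84·2 = 168
  i=7: C(9,7)·!2 = 36·1 = 36
  i=8: C(9,8)·!1 = 9·0 = 0
  i=9: C(9,9)·!0 = 1·1 = 1
Total = 229384.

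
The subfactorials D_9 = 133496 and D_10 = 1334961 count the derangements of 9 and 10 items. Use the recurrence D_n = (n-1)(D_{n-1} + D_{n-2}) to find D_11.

14684570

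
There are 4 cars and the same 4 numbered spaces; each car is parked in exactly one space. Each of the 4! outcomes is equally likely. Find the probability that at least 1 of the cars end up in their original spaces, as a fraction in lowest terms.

5/8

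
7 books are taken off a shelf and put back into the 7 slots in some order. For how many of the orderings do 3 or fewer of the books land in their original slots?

Sum C(7,i)·!(7-i) for i = 0..3:
  i=0: C(7,0)·!7 = 1·1854 = 1854
  i=1: C(7,1)·!6 = 7·265 = 1855
  i=2: C(7,2)·!5 = 21·44 = 924
  i=3: C(7,3)·!4 = 35·9 = 315
Total = 4948.

4948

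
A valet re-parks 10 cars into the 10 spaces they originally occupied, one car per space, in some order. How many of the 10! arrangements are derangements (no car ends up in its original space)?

1334961

The number of derangements of 10 is !10 = Σ_{k=0}^{10} (-1)^k·10!/k!
= 10! - 10!/1! + 10!/2! - 10!/3! + 10!/4! - 10!/5! + 10!/6! - 10!/7! + 10!/8! - 10!/9! + 10!/10!
= 3628800 - 3628800 + 1814400 - 604800 + 151200 - 30240 + 5040 - 720 + 90 - 10 + 1
= 1334961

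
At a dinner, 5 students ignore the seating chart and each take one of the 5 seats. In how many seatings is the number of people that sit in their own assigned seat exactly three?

10

Pick the 3 fixed positions: C(5,3) = 10 ways.
The other 2 form a derangement: !2 = 1.
Total: 10 × 1 = 10.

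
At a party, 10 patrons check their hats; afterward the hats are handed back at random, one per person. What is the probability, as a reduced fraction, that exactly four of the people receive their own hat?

53/3456

Favorable outcomes: C(10,4)·!6 = 210·265 = 55650.
Total outcomes: 10! = 3628800.
Probability = 55650/3628800 = 53/3456.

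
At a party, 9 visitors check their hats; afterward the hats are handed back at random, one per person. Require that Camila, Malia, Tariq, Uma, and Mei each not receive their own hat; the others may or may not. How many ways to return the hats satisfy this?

205056

Let A_j be the event that the j-th constrained one is fixed. By inclusion-exclusion over the 5 events:
Σ_{j=0}^{5} (-1)^j C(5,j)(9-j)!
= C(5,0)·9! - C(5,1)·8! + C(5,2)·7! - C(5,3)·6! + C(5,4)·5! - C(5,5)·4!
= 362880 - 201600 + 50400 - 7200 + 600 - 24
= 205056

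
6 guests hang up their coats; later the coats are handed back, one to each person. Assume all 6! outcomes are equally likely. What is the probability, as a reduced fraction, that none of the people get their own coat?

Favorable outcomes: !6 = 265.
Total outcomes: 6! = 720.
Probability = 265/720 = 53/144.

53/144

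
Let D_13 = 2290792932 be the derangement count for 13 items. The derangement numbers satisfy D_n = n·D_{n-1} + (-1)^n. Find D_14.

32071101049

D_14 = 14·2290792932 + 1 = 32071101049.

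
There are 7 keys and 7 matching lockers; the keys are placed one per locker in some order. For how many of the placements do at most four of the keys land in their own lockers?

# with exactly i fixed is C(7,i)·!(7-i); sum over i=0..4:
  i=0: C(7,0)·!7 = 1·1854 = 1854
  i=1: C(7,1)·!6 = 7·265 = 1855
  i=2: C(7,2)·!5 = 21·44 = 924
  i=3: C(7,3)·!4 = 35·9 = 315
  i=4: C(7,4)·!3 = 35·2 = 70
Total = 5018.

5018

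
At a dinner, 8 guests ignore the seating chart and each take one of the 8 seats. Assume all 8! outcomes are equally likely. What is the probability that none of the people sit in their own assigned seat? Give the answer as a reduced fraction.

2119/5760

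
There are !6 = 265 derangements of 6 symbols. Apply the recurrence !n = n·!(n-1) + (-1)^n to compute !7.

1854

!7 = 7·265 - 1 = 1854.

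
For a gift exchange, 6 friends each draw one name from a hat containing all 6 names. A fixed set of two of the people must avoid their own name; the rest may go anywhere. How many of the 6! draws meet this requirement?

Let A_j be the event that the j-th constrained one is fixed. By inclusion-exclusion over the 2 events:
Σ_{j=0}^{2} (-1)^j C(2,j)(6-j)!
= C(2,0)·6! - C(2,1)·5! + C(2,2)·4!
= 720 - 240 + 24
= 504

504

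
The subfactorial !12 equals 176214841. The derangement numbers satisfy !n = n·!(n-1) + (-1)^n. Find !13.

2290792932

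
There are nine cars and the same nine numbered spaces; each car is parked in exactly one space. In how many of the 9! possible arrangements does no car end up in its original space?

133496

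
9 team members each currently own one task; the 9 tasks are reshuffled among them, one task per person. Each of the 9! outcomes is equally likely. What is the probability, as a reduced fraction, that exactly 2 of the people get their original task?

Favorable outcomes: C(9,2)·!7 = 36·1854 = 66744.
Total outcomes: 9! = 362880.
Probability = 66744/362880 = 103/560.

103/560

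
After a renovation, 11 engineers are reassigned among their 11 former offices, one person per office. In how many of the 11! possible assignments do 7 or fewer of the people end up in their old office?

39916414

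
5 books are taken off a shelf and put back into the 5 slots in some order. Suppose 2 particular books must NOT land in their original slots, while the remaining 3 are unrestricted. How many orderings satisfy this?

78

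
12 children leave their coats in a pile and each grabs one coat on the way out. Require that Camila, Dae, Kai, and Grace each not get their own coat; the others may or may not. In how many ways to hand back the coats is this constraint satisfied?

Let A_j be the event that the j-th constrained one is fixed. By inclusion-exclusion over the 4 events:
Σ_{j=0}^{4} (-1)^j C(4,j)(12-j)!
= C(4,0)·12! - C(4,1)·11! + C(4,2)·10! - C(4,3)·9! + C(4,4)·8!
= 479001600 - 159667200 + 21772800 - 1451520 + 40320
= 339696000

339696000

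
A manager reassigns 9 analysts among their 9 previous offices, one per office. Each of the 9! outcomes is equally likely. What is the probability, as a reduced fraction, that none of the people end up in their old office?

16687/45360

Favorable outcomes: !9 = 133496.
Total outcomes: 9! = 362880.
Probability = 133496/362880 = 16687/45360.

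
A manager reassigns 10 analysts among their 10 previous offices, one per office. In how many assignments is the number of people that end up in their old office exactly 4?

55650

Pick the 4 fixed positions: C(10,4) = 210 ways.
The other 6 form a derangement: !6 = 265.
Total: 210 × 265 = 55650.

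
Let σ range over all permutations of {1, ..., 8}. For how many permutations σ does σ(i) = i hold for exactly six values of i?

28

Pick the 6 fixed positions: C(8,6) = 28 ways.
The other 2 form a derangement: !2 = 1.
Total: 28 × 1 = 28.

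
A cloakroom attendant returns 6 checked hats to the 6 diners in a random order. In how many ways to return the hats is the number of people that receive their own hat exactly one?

264

Choose which one of the 6 is fixed: C(6,1) = 6.
The remaining 5 must be deranged: !5 = 44.
Total: 6 × 44 = 264.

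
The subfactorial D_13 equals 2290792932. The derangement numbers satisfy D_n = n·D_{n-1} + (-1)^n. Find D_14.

32071101049

D_14 = 14·2290792932 + 1 = 32071101049.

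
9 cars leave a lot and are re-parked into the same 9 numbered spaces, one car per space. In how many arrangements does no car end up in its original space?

133496

The subfactorial !9 = [9!/e] (nearest integer).
9! = 362880, and 362880/e ≈ 133496.09, so !9 = 133496.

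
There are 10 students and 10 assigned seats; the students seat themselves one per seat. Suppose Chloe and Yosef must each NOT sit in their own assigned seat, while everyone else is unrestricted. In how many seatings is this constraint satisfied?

2943360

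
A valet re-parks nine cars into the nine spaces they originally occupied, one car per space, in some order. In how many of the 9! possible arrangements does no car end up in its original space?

!9 is the nearest integer to 9!/e.
9! = 362880, and 362880/e ≈ 133496.09, so !9 = 133496.

133496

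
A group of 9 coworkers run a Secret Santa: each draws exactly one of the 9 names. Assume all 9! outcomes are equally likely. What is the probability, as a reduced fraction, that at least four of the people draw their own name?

6883/362880

Favorable outcomes: Σ_{i≥4} C(9,i)·!(9-i) = 126·44 + 126·9 + 84·2 + 36·1 + 9·0 + 1·1 = 6883.
Total outcomes: 9! = 362880.
Probability = 6883/362880 = 6883/362880.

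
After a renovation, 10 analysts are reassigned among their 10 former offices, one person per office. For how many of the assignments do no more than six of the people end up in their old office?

3628514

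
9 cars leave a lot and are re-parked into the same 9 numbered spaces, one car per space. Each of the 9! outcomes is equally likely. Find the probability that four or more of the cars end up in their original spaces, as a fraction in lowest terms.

6883/362880

Favorable outcomes: Σ_{i≥4} C(9,i)·!(9-i) = 126·44 + 126·9 + 84·2 + 36·1 + 9·0 + 1·1 = 6883.
Total outcomes: 9! = 362880.
Probability = 6883/362880 = 6883/362880.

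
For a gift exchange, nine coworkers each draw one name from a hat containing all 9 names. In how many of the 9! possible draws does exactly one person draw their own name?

133497

Choose which one of the 9 is fixed: C(9,1) = 9.
The remaining 8 must be deranged: !8 = 14833.
Total: 9 × 14833 = 133497.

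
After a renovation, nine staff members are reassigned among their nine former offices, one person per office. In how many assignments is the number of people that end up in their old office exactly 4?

Pick the 4 fixed positions: C(9,4) = 126 ways.
The remaining 5 must be deranged: !5 = 44.
Total: 126 × 44 = 5544.

5544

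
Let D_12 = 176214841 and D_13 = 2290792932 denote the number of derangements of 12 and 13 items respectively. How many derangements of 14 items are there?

32071101049

D_14 = (14-1)·(D_13 + D_12) = 13·(2290792932 + 176214841) = 13·2467007773 = 32071101049.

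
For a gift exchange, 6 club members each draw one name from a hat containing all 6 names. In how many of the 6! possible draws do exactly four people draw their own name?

15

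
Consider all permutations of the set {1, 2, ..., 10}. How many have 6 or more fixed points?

2176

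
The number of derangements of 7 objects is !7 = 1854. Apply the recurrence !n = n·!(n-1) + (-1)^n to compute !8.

14833

!8 = 8·1854 + 1 = 14833.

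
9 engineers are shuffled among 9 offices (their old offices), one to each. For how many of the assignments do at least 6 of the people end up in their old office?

# with exactly i fixed is C(9,i)·!(9-i); sum over i=6..9:
  i=6: C(9,6)·!3 = 84·2 = 168
  i=7: C(9,7)·!2 = 36·1 = 36
  i=8: C(9,8)·!1 = 9·0 = 0
  i=9: C(9,9)·!0 = 1·1 = 1
Total = 205.

205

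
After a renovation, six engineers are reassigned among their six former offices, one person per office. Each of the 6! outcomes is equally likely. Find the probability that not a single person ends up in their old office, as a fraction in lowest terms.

53/144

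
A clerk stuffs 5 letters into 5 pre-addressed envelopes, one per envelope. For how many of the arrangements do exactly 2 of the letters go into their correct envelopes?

20

Pick the 2 fixed positions: C(5,2) = 10 ways.
The remaining 3 must be deranged: !3 = 2.
Total: 10 × 2 = 20.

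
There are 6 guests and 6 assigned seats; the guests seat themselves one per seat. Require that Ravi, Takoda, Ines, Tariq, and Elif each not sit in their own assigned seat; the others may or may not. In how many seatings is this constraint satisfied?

309

Inclusion-exclusion on the 5 forbidden self-matches:
Σ_{j=0}^{5} (-1)^j C(5,j)(6-j)!
= C(5,0)·6! - C(5,1)·5! + C(5,2)·4! - C(5,3)·3! + C(5,4)·2! - C(5,5)·1!
= 720 - 600 + 240 - 60 + 10 - 1
= 309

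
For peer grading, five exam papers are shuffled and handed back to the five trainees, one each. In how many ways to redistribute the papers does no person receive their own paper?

By inclusion-exclusion, !5 = Σ (-1)^k · 5!/k! for k=0..5
= 5! - 5!/1! + 5!/2! - 5!/3! + 5!/4! - 5!/5!
= 120 - 120 + 60 - 20 + 5 - 1
= 44

44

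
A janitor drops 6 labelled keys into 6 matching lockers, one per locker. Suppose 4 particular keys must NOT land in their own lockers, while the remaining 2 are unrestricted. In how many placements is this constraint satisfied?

Inclusion-exclusion on the 4 forbidden self-matches:
Σ_{j=0}^{4} (-1)^j C(4,j)(6-j)!
= C(4,0)·6! - C(4,1)·5! + C(4,2)·4! - C(4,3)·3! + C(4,4)·2!
= 720 - 480 + 144 - 24 + 2
= 362

362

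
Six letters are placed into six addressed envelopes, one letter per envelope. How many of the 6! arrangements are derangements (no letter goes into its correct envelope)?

265

Use !n = n·!(n-1) + (-1)^n.
!6 = 6·44 + 1 = 265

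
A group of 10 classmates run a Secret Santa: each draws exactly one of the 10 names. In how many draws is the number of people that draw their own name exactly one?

1334960

Pick the single fixed position: C(10,1) = 10 ways.
The remaining 9 must be deranged: !9 = 133496.
Total: 10 × 133496 = 1334960.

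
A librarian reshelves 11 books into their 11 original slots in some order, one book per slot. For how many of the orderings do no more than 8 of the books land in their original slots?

39916744

# with exactly i fixed is C(11,i)·!(11-i); sum over i=0..8:
  i=0: C(11,0)·!11 = 1·14684570 = 14684570
  i=1: C(11,1)·!10 = 11·1334961 = 14684571
  i=2: C(11,2)·!9 = 55·133496 = 7342280
  i=3: C(11,3)·!8 = 165·14833 = 2447445
  i=4: C(11,4)·!7 = 330·1854 = 611820
  i=5: C(11,5)·!6 = 462·265 = 122430
  i=6: C(11,6)·!5 = 462·44 = 20328
  i=7: C(11,7)·!4 = 330·9 = 2970
  i=8: C(11,8)·!3 = 165·2 = 330
Total = 39916744.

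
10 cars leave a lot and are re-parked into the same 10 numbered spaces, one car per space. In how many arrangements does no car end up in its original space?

1334961

Use !n = n·!(n-1) + (-1)^n.
!10 = 10·133496 + 1 = 1334961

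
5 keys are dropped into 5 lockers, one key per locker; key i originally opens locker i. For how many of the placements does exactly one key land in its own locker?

Choose which one of the 5 is fixed: C(5,1) = 5.
The other 4 form a derangement: !4 = 9.
Total: 5 × 9 = 45.

45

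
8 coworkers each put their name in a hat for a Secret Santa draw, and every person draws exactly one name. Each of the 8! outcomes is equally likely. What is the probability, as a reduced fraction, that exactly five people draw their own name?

Favorable outcomes: C(8,5)·!3 = 56·2 = 112.
Total outcomes: 8! = 40320.
Probability = 112/40320 = 1/360.

1/360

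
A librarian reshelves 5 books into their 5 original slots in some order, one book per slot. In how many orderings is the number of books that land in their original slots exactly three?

10

Pick the 3 fixed positions: C(5,3) = 10 ways.
The other 2 form a derangement: !2 = 1.
Total: 10 × 1 = 10.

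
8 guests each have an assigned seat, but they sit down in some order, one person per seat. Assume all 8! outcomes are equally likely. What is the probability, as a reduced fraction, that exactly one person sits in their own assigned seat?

103/280

Favorable outcomes: C(8,1)·!7 = 8·1854 = 14832.
Total outcomes: 8! = 40320.
Probability = 14832/40320 = 103/280.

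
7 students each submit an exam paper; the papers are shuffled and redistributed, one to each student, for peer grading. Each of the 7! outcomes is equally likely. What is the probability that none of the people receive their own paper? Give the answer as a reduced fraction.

103/280

Favorable outcomes: !7 = 1854.
Total outcomes: 7! = 5040.
Probability = 1854/5040 = 103/280.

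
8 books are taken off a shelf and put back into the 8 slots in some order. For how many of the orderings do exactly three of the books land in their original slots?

2464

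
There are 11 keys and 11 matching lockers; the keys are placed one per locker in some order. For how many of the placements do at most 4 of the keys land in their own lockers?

39770686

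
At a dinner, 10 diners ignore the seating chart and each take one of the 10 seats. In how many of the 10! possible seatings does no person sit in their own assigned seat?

!10 = 10! · Σ_{k=0}^{10} (-1)^k/k!
= 10! - 10!/1! + 10!/2! - 10!/3! + 10!/4! - 10!/5! + 10!/6! - 10!/7! + 10!/8! - 10!/9! + 10!/10!
= 3628800 - 3628800 + 1814400 - 604800 + 151200 - 30240 + 5040 - 720 + 90 - 10 + 1
= 1334961

1334961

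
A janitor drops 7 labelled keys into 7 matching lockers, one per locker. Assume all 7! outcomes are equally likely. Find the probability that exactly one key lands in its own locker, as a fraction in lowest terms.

Favorable outcomes: C(7,1)·!6 = 7·265 = 1855.
Total outcomes: 7! = 5040.
Probability = 1855/5040 = 53/144.

53/144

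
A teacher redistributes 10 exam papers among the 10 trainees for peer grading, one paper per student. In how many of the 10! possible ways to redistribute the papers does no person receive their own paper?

By inclusion-exclusion, !10 = Σ (-1)^k · 10!/k! for k=0..10
= 10! - 10!/1! + 10!/2! - 10!/3! + 10!/4! - 10!/5! + 10!/6! - 10!/7! + 10!/8! - 10!/9! + 10!/10!
= 3628800 - 3628800 + 1814400 - 604800 + 151200 - 30240 + 5040 - 720 + 90 - 10 + 1
= 1334961

1334961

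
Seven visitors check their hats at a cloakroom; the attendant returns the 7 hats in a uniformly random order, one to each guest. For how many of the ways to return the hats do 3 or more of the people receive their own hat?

407

# with exactly i fixed is C(7,i)·!(7-i); sum over i=3..7:
  i=3: C(7,3)·!4 = 35·9 = 315
  i=4: C(7,4)·!3 = 35·2 = 70
  i=5: C(7,5)·!2 = 21·1 = 21
  i=6: C(7,6)·!1 = 7·0 = 0
  i=7: C(7,7)·!0 = 1·1 = 1
Total = 407.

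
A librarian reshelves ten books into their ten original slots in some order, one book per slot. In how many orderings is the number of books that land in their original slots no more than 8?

3628799

Sum C(10,i)·!(10-i) for i = 0..8:
  i=0: C(10,0)·!10 = 1·1334961 = 1334961
  i=1: C(10,1)·!9 = 10·133496 = 1334960
  i=2: C(10,2)·!8 = 45·14833 = 667485
  i=3: C(10,3)·!7 = 120·1854 = 222480
  i=4: C(10,4)·!6 = 210·265 = 55650
  i=5: C(10,5)·!5 = 252·44 = 11088
  i=6: C(10,6)·!4 = 210·9 = 1890
  i=7: C(10,7)·!3 = 120·2 = 240
  i=8: C(10,8)·!2 = 45·1 = 45
Total = 3628799.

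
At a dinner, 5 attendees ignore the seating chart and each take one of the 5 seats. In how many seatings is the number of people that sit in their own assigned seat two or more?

# with exactly i fixed is C(5,i)·!(5-i); sum over i=2..5:
  i=2: C(5,2)·!3 = 10·2 = 20
  i=3: C(5,3)·!2 = 10·1 = 10
  i=4: C(5,4)·!1 = 5·0 = 0
  i=5: C(5,5)·!0 = 1·1 = 1
Total = 31.

31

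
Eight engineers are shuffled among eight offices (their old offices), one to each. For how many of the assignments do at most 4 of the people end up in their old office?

# with exactly i fixed is C(8,i)·!(8-i); sum over i=0..4:
  i=0: C(8,0)·!8 = 1·14833 = 14833
  i=1: C(8,1)·!7 = 8·1854 = 14832
  i=2: C(8,2)·!6 = 28·265 = 7420
  i=3: C(8,3)·!5 = 56·44 = 2464
  i=4: C(8,4)·!4 = 70·9 = 630
Total = 40179.

40179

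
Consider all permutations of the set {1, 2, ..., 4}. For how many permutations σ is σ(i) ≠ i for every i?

The number of derangements of 4 is !4 = Σ_{k=0}^{4} (-1)^k·4!/k!
= 4! - 4!/1! + 4!/2! - 4!/3! + 4!/4!
= 24 - 24 + 12 - 4 + 1
= 9

9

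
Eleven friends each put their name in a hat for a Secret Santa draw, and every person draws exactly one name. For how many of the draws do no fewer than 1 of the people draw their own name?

25232230

Sum C(11,i)·!(11-i) for i = 1..11:
  i=1: C(11,1)·!10 = 11·1334961 = 14684571
  i=2: C(11,2)·!9 = 55·133496 = 7342280
  i=3: C(11,3)·!8 = 165·14833 = 2447445
  i=4: C(11,4)·!7 = 330·1854 = 611820
  i=5: C(11,5)·!6 = 462·265 = 122430
  i=6: C(11,6)·!5 = 462·44 = 20328
  i=7: C(11,7)·!4 = 330·9 = 2970
  i=8: C(11,8)·!3 = 165·2 = 330
  i=9: C(11,9)·!2 = 55·1 = 55
  i=10: C(11,10)·!1 = 11·0 = 0
  i=11: C(11,11)·!0 = 1·1 = 1
Total = 25232230.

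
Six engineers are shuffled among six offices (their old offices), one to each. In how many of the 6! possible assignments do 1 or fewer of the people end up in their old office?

# with exactly i fixed is C(6,i)·!(6-i); sum over i=0..1:
  i=0: C(6,0)·!6 = 1·265 = 265
  i=1: C(6,1)·!5 = 6·44 = 264
Total = 529.

529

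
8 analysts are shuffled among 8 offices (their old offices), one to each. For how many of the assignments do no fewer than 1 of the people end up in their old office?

25487

# with exactly i fixed is C(8,i)·!(8-i); sum over i=1..8:
  i=1: C(8,1)·!7 = 8·1854 = 14832
  i=2: C(8,2)·!6 = 28·265 = 7420
  i=3: C(8,3)·!5 = 56·44 = 2464
  i=4: C(8,4)·!4 = 70·9 = 630
  i=5: C(8,5)·!3 = 56·2 = 112
  i=6: C(8,6)·!2 = 28·1 = 28
  i=7: C(8,7)·!1 = 8·0 = 0
  i=8: C(8,8)·!0 = 1·1 = 1
Total = 25487.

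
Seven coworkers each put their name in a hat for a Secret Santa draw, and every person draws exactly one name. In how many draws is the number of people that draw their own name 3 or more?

407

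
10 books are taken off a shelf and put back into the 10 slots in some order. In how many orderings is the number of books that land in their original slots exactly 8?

45

Pick the 8 fixed positions: C(10,8) = 45 ways.
The remaining 2 must be deranged: !2 = 1.
Total: 45 × 1 = 45.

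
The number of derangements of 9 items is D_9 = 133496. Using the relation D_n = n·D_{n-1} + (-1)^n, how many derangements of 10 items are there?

1334961

D_10 = 10·133496 + 1 = 1334961.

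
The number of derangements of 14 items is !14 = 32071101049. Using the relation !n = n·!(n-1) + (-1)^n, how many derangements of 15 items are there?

!15 = 15·32071101049 - 1 = 481066515734.

481066515734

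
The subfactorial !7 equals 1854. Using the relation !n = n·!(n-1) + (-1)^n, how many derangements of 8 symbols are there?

!8 = 8·1854 + 1 = 14833.

14833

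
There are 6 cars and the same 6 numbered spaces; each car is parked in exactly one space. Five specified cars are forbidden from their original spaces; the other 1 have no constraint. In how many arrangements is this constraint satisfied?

309

Inclusion-exclusion on the 5 forbidden self-matches:
Σ_{j=0}^{5} (-1)^j C(5,j)(6-j)!
= C(5,0)·6! - C(5,1)·5! + C(5,2)·4! - C(5,3)·3! + C(5,4)·2! - C(5,5)·1!
= 720 - 600 + 240 - 60 + 10 - 1
= 309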